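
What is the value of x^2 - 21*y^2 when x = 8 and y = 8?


x^2 - d*y^2
= 8^2 - 21*8^2
= 64 - 1344
= -1280

-1280


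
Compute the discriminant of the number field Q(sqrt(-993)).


For K = Q(sqrt(d)) with d squarefree: disc(K) = d if d = 1 mod 4, and disc(K) = 4d if d = 2 or 3 mod 4.
Here d = -993, and d mod 4 = 3.
d = 3 mod 4, not 1 (O_K = Z[sqrt(d)]), so disc(K) = 4d = 4 * (-993) = -3972

-3972


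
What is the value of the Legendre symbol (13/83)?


p = 83 is prime, so compute (13/83) with the reciprocity algorithm (Jacobi-symbol steps: pull out 2s via (2/n), flip via reciprocity, reduce):
  reciprocity: (13/83) -> +(83/13)
  reduce: (5/13)
  reciprocity: (5/13) -> +(13/5)
  reduce: (3/5)
  reciprocity: (3/5) -> +(5/3)
  reduce: (2/3)
  pull out 2: (2/3) = -1  (since 3 mod 8 = 3)
  (1/3) = 1
Product of signs = -1
(13/83) = -1

-1


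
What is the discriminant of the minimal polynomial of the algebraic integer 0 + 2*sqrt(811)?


The element 0 + 2*sqrt(811) has minimal polynomial:
x^2 + 0*x - 3244
Discriminant = (0)^2 - 4*(-3244)
= 0 + 12976
= 12976

12976


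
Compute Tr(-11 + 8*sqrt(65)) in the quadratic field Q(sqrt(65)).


Tr(a + b*sqrt(d)) = (a + b*sqrt(d)) + (a - b*sqrt(d)) = 2a
= 2 * (-11)
= -22

-22


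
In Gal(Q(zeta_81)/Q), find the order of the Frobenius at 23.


The Frobenius at p in Gal(Q(zeta_n)/Q) = (Z/nZ)* is the class of p, so its order is ord_81(23), the smallest k >= 1 with 23^k = 1 mod 81.
n = 81 = 3^4, phi(81) = 54; the order divides phi(n).
Divisors of 54: 1, 2, 3, 6, 9, 18, 27, 54
Repeated squaring mod 81: 23^1 = 23, 23^2 = 43, 23^4 = 67, 23^8 = 34, 23^16 = 22, 23^32 = 79
Test divisors in increasing order:
  k=1: 23^1 = 23 mod 81
  k=2: 23^2 = 43 mod 81
  k=3: 23^3 = 43 * 23 = 17 mod 81
  k=6: 23^6 = 67 * 43 = 46 mod 81
  k=9: 23^9 = 34 * 23 = 53 mod 81
  k=18: 23^18 = 22 * 43 = 55 mod 81
  k=27: 23^27 = 22 * 34 * 43 * 23 = 80 mod 81
  k=54: 23^54 = 79 * 22 * 67 * 43 = 1 mod 81  <- first divisor giving 1
Order = 54

54


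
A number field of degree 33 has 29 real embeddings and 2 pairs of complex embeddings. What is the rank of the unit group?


By Dirichlet's unit theorem:
rank = r1 + r2 - 1
= 29 + 2 - 1
= 30

30


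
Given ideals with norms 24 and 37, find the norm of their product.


N(IJ) = N(I) * N(J)
= 24 * 37
= 888

888


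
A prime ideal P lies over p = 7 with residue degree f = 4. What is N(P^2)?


N(P^a) = p^(a*f)
= 7^(2*4)
= 7^8
= 5764801

5764801


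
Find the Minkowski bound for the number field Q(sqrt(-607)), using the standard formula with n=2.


d = -607, d mod 4 = 1, so disc(K) = d = -607; |disc(K)| = 607
Imaginary quadratic field, so n = 2, s = r2 = 1, r1 = 0
M = (n!/n^n) * (4/pi)^s * sqrt(|disc(K)|) = (2!/2^2) * (4/pi)^1 * sqrt(607)
= 0.5 * 1.273240 * 24.637370
= 15.6846

15.6846


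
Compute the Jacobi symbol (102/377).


Compute (102/377) via quadratic reciprocity:
  pull out 2: (2/377) = +1  (since 377 mod 8 = 1)
  reciprocity: (51/377) -> +(377/51)
  reduce: (20/51)
  pull out 2: (2/51) = -1  (since 51 mod 8 = 3)
  pull out 2: (2/51) = -1  (since 51 mod 8 = 3)
  reciprocity: (5/51) -> +(51/5)
  reduce: (1/5)
  (1/5) = 1
Product of signs = 1

1


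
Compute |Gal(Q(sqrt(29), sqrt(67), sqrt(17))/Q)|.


The 3 square roots of distinct primes are multiplicatively independent over Q,
so [K:Q] = 2^3 and Gal(K/Q) is isomorphic to (Z/2Z)^3.
|Gal| = 2^3 = 8

8


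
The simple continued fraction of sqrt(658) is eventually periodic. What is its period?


Run the CF algorithm for sqrt(658).
a_0 = floor(sqrt(658)) = 25; set m_0=0, q_0=1.
Recurrence: m' = q*a - m,  q' = (d - m'^2)/q,  a' = floor((a_0 + m')/q').
  step 1: m=25, q=33, a=1
  step 2: m=8, q=18, a=1
  step 3: m=10, q=31, a=1
  step 4: m=21, q=7, a=6
  step 5: m=21, q=31, a=1
  step 6: m=10, q=18, a=1
  step 7: m=8, q=33, a=1
  step 8: m=25, q=1, a=50
a_8 = 2*a_0 = 50, so the period closes here.
sqrt(658) = [25; 1, 1, 1, 6, 1, 1, 1, 50]
Period length = 8

8


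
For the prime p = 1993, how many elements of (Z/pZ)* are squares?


For prime p, the number of non-zero quadratic residues is (p-1)/2.
= (1993-1)/2
= 996

996


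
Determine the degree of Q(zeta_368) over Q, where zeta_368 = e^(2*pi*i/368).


The degree equals Euler's totient phi(368).
368 = 2^4 * 23
phi(368) = 176

176


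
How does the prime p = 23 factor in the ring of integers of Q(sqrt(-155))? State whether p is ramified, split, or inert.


K = Q(sqrt(-155)). Since d mod 4 = 1, disc(K) = -155.
Check p | disc: -155 mod 23 = 6.
p does not divide disc. Compute Legendre symbol (d/p):
6^((23-1)/2) mod 23 = 1
(d/p) = 1, so p splits: (p) = P*P' with e=1, f=1, g=2.
Therefore p is split.

split


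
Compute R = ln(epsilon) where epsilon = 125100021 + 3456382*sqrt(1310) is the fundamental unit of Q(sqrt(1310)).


epsilon = 125100021 + 3456382*sqrt(1310)
= 2.5020e+08
R = ln(2.5020e+08)
= 19.3378

19.3378


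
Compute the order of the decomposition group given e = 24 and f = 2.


|D_P| = e * f
= 24 * 2
= 48

48


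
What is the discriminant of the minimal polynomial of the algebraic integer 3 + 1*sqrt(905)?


The element 3 + 1*sqrt(905) has minimal polynomial:
x^2 - 6*x - 896
Discriminant = (-6)^2 - 4*(-896)
= 36 + 3584
= 3620

3620


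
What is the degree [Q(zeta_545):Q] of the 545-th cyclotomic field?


The degree equals Euler's totient phi(545).
545 = 5 * 109
phi(545) = 432

432


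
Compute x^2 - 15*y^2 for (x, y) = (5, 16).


x^2 - d*y^2
= 5^2 - 15*16^2
= 25 - 3840
= -3815

-3815


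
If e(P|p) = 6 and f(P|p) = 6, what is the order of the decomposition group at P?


|D_P| = e * f
= 6 * 6
= 36

36


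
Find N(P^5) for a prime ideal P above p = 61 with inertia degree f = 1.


N(P^a) = p^(a*f)
= 61^(5*1)
= 61^5
= 844596301

844596301


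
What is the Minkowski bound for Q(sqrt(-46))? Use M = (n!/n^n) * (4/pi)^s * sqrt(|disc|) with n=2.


d = -46, d mod 4 = 2, so disc(K) = 4d = -184; |disc(K)| = 184
Imaginary quadratic field, so n = 2, s = r2 = 1, r1 = 0
M = (n!/n^n) * (4/pi)^s * sqrt(|disc(K)|) = (2!/2^2) * (4/pi)^1 * sqrt(184)
= 0.5 * 1.273240 * 13.564660
= 8.6355

8.6355


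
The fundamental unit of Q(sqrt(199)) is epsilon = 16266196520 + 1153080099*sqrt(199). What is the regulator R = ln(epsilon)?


epsilon = 16266196520 + 1153080099*sqrt(199)
= 3.2532e+10
R = ln(3.2532e+10)
= 24.2055

24.2055


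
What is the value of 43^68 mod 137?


p = 137 is prime and the exponent is (p-1)/2 = 68, so by Euler's criterion 43^68 = (43/137) = +1 or -1 mod 137.
Compute by square-and-multiply:
  68 = 64 + 4 (binary 1000100)
  Repeated squaring mod 137: 43^1 = 43, 43^2 = 68, 43^4 = 103, 43^8 = 60, 43^16 = 38, 43^32 = 74, 43^64 = 133
  43^68 = 43^64 * 43^4 = 133 * 103 mod 137
    133 * 103 = 13699 = 136 mod 137
  43^68 = 136 mod 137
Result 136 = p - 1 = -1 mod 137: 43 is a quadratic non-residue mod 137. As a residue in [0, p-1] the value is 136.
43^68 mod 137 = 136

136


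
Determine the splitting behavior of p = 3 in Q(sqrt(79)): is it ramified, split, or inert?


K = Q(sqrt(79)). Since d mod 4 = 3, disc(K) = 316.
Check p | disc: 316 mod 3 = 1.
p does not divide disc. Compute Legendre symbol (d/p):
1^((3-1)/2) mod 3 = 1
(d/p) = 1, so p splits: (p) = P*P' with e=1, f=1, g=2.
Therefore p is split.

split


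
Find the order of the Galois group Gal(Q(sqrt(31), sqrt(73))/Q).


The 2 square roots of distinct primes are multiplicatively independent over Q,
so [K:Q] = 2^2 and Gal(K/Q) is isomorphic to (Z/2Z)^2.
|Gal| = 2^2 = 4

4


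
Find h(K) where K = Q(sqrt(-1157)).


K = Q(sqrt(-1157)). d mod 4 = 3, so D = disc(K) = 4d = -4628
h(K) equals the number of primitive reduced positive-definite forms (a, b, c) = a*x^2 + b*x*y + c*y^2 with b^2 - 4ac = D,
where reduced means |b| <= a <= c, with b >= 0 whenever |b| = a or a = c, and primitive means gcd(a, b, c) = 1.
Reduced forces 3a^2 <= |D| = 4628, so 1 <= a <= 39; b must have the parity of D, and c = (b^2 - D)/(4a) must be an integer >= a.
Enumerate a = 1..39, b in [-a, a]:
  a=1: (1, 0, 1157)  [1]
  a=2: (2, 2, 579)  [1]
  a=3: (3, -2, 386), (3, 2, 386)  [2]
  a=4..5: none
  a=6: (6, -2, 193), (6, 2, 193)  [2]
  a=7..8: none
  a=9: (9, -4, 129), (9, 4, 129)  [2]
  a=10: none
  a=11: (11, -6, 106), (11, 6, 106)  [2]
  a=12: none
  a=13: (13, 0, 89)  [1]
  a=14..16: none
  a=17: (17, -8, 69), (17, 8, 69)  [2]
  a=18: (18, -14, 67), (18, 14, 67)  [2]
  a=19..21: none
  a=22: (22, -6, 53), (22, 6, 53)  [2]
  a=23: (23, -8, 51), (23, 8, 51)  [2]
  a=24..25: none
  a=26: (26, 26, 51)  [1]
  a=27: (27, -4, 43), (27, 4, 43)  [2]
  a=28..32: none
  a=33: (33, -28, 41), (33, -16, 37), (33, 16, 37), (33, 28, 41)  [4]
  a=34: (34, -26, 39), (34, 26, 39)  [2]
  a=35..39: none
Total reduced forms: 1 + 1 + 2 + 2 + 2 + 2 + 1 + 2 + 2 + 2 + 2 + 1 + 2 + 4 + 2 = 28
h = 28

28


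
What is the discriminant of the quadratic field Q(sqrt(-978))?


For K = Q(sqrt(d)) with d squarefree: disc(K) = d if d = 1 mod 4, and disc(K) = 4d if d = 2 or 3 mod 4.
Here d = -978, and d mod 4 = 2.
d = 2 mod 4, not 1 (O_K = Z[sqrt(d)]), so disc(K) = 4d = 4 * (-978) = -3912

-3912


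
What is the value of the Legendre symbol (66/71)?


p = 71 is prime, so compute (66/71) with the reciprocity algorithm (Jacobi-symbol steps: pull out 2s via (2/n), flip via reciprocity, reduce):
  pull out 2: (2/71) = +1  (since 71 mod 8 = 7)
  reciprocity: (33/71) -> +(71/33)
  reduce: (5/33)
  reciprocity: (5/33) -> +(33/5)
  reduce: (3/5)
  reciprocity: (3/5) -> +(5/3)
  reduce: (2/3)
  pull out 2: (2/3) = -1  (since 3 mod 8 = 3)
  (1/3) = 1
Product of signs = -1
(66/71) = -1

-1


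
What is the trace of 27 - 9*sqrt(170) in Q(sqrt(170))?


Tr(a + b*sqrt(d)) = (a + b*sqrt(d)) + (a - b*sqrt(d)) = 2a
= 2 * (27)
= 54

54


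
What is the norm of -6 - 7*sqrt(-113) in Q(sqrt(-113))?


N(a + b*sqrt(d)) = a^2 - d*b^2
= (-6)^2 - (-113)*(-7)^2
= 36 + 5537
= 5573

5573


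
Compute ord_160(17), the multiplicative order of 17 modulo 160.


We want ord_160(17), the smallest k >= 1 with 17^k = 1 mod 160.
n = 160 = 2^5 * 5, phi(160) = 64; the order divides phi(n).
Divisors of 64: 1, 2, 4, 8, 16, 32, 64
Repeated squaring mod 160: 17^1 = 17, 17^2 = 129, 17^4 = 1, 17^8 = 1, 17^16 = 1, 17^32 = 1, 17^64 = 1
Test divisors in increasing order:
  k=1: 17^1 = 17 mod 160
  k=2: 17^2 = 129 mod 160
  k=4: 17^4 = 1 mod 160  <- first divisor giving 1
Order = 4

4


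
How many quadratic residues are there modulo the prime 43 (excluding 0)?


For prime p, the number of non-zero quadratic residues is (p-1)/2.
= (43-1)/2
= 21

21


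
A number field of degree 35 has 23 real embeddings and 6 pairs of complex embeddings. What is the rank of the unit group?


By Dirichlet's unit theorem:
rank = r1 + r2 - 1
= 23 + 6 - 1
= 28

28


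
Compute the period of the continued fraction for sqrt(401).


Run the CF algorithm for sqrt(401).
a_0 = floor(sqrt(401)) = 20; set m_0=0, q_0=1.
Recurrence: m' = q*a - m,  q' = (d - m'^2)/q,  a' = floor((a_0 + m')/q').
  step 1: m=20, q=1, a=40
a_1 = 2*a_0 = 40, so the period closes here.
sqrt(401) = [20; 40]
Period length = 1

1


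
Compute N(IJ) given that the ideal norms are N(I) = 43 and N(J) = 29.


N(IJ) = N(I) * N(J)
= 43 * 29
= 1247

1247


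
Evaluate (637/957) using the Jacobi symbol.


Compute (637/957) via quadratic reciprocity:
  reciprocity: (637/957) -> +(957/637)
  reduce: (320/637)
  pull out 2: (2/637) = -1  (since 637 mod 8 = 5)
  pull out 2: (2/637) = -1  (since 637 mod 8 = 5)
  pull out 2: (2/637) = -1  (since 637 mod 8 = 5)
  pull out 2: (2/637) = -1  (since 637 mod 8 = 5)
  pull out 2: (2/637) = -1  (since 637 mod 8 = 5)
  pull out 2: (2/637) = -1  (since 637 mod 8 = 5)
  reciprocity: (5/637) -> +(637/5)
  reduce: (2/5)
  pull out 2: (2/5) = -1  (since 5 mod 8 = 5)
  (1/5) = 1
Product of signs = -1

-1


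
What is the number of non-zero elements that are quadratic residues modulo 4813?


For prime p, the number of non-zero quadratic residues is (p-1)/2.
= (4813-1)/2
= 2406

2406


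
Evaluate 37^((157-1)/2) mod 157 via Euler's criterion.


p = 157 is prime and the exponent is (p-1)/2 = 78, so by Euler's criterion 37^78 = (37/157) = +1 or -1 mod 157.
Compute by square-and-multiply:
  78 = 64 + 8 + 4 + 2 (binary 1001110)
  Repeated squaring mod 157: 37^1 = 37, 37^2 = 113, 37^4 = 52, 37^8 = 35, 37^16 = 126, 37^32 = 19, 37^64 = 47
  37^78 = 37^64 * 37^8 * 37^4 * 37^2 = 47 * 35 * 52 * 113 mod 157
    47 * 35 = 1645 = 75 mod 157
    75 * 52 = 3900 = 132 mod 157
    132 * 113 = 14916 = 1 mod 157
  37^78 = 1 mod 157
Result 1: 37 is a quadratic residue mod 157.
37^78 mod 157 = 1

1


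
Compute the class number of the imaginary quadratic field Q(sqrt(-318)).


K = Q(sqrt(-318)). d mod 4 = 2, so D = disc(K) = 4d = -1272
h(K) equals the number of primitive reduced positive-definite forms (a, b, c) = a*x^2 + b*x*y + c*y^2 with b^2 - 4ac = D,
where reduced means |b| <= a <= c, with b >= 0 whenever |b| = a or a = c, and primitive means gcd(a, b, c) = 1.
Reduced forces 3a^2 <= |D| = 1272, so 1 <= a <= 20; b must have the parity of D, and c = (b^2 - D)/(4a) must be an integer >= a.
Enumerate a = 1..20, b in [-a, a]:
  a=1: (1, 0, 318)  [1]
  a=2: (2, 0, 159)  [1]
  a=3: (3, 0, 106)  [1]
  a=4..5: none
  a=6: (6, 0, 53)  [1]
  a=7: (7, -4, 46), (7, 4, 46)  [2]
  a=8..10: none
  a=11: (11, -2, 29), (11, 2, 29)  [2]
  a=12..13: none
  a=14: (14, -4, 23), (14, 4, 23)  [2]
  a=15..18: none
  a=19: (19, -18, 21), (19, 18, 21)  [2]
  a=20: none
Total reduced forms: 1 + 1 + 1 + 1 + 2 + 2 + 2 + 2 = 12
h = 12

12


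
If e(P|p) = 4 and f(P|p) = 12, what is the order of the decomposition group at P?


|D_P| = e * f
= 4 * 12
= 48

48


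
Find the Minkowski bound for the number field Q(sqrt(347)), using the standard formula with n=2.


d = 347, d mod 4 = 3, so disc(K) = 4d = 1388; |disc(K)| = 1388
Real quadratic field, so n = 2, s = r2 = 0, r1 = 2
M = (n!/n^n) * (4/pi)^s * sqrt(|disc(K)|) = (2!/2^2) * (4/pi)^0 * sqrt(1388)
= 0.5 * 1.000000 * 37.255872
= 18.6279

18.6279


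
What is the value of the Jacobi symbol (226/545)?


Compute (226/545) via quadratic reciprocity:
  pull out 2: (2/545) = +1  (since 545 mod 8 = 1)
  reciprocity: (113/545) -> +(545/113)
  reduce: (93/113)
  reciprocity: (93/113) -> +(113/93)
  reduce: (20/93)
  pull out 2: (2/93) = -1  (since 93 mod 8 = 5)
  pull out 2: (2/93) = -1  (since 93 mod 8 = 5)
  reciprocity: (5/93) -> +(93/5)
  reduce: (3/5)
  reciprocity: (3/5) -> +(5/3)
  reduce: (2/3)
  pull out 2: (2/3) = -1  (since 3 mod 8 = 3)
  (1/3) = 1
Product of signs = -1

-1


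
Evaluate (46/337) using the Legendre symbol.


p = 337 is prime, so compute (46/337) with the reciprocity algorithm (Jacobi-symbol steps: pull out 2s via (2/n), flip via reciprocity, reduce):
  pull out 2: (2/337) = +1  (since 337 mod 8 = 1)
  reciprocity: (23/337) -> +(337/23)
  reduce: (15/23)
  reciprocity: (15/23) -> -(23/15)
  reduce: (8/15)
  pull out 2: (2/15) = +1  (since 15 mod 8 = 7)
  pull out 2: (2/15) = +1  (since 15 mod 8 = 7)
  pull out 2: (2/15) = +1  (since 15 mod 8 = 7)
  (1/15) = 1
Product of signs = -1
(46/337) = -1

-1


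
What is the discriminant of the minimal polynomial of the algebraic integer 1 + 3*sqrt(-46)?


The element 1 + 3*sqrt(-46) has minimal polynomial:
x^2 - 2*x + 415
Discriminant = (-2)^2 - 4*(415)
= 4 - 1660
= -1656

-1656


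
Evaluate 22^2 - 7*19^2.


x^2 - d*y^2
= 22^2 - 7*19^2
= 484 - 2527
= -2043

-2043


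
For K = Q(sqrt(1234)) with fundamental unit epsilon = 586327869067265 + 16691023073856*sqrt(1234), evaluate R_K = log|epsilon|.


epsilon = 586327869067265 + 16691023073856*sqrt(1234)
= 1.1727e+15
R = ln(1.1727e+15)
= 34.6980

34.6980


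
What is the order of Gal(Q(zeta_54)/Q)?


|Gal(Q(zeta_54)/Q)| = phi(54)
= 18

18


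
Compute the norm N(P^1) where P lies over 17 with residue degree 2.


N(P^a) = p^(a*f)
= 17^(1*2)
= 17^2
= 289

289


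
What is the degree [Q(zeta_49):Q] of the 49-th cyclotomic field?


The degree equals Euler's totient phi(49).
49 = 7^2
phi(49) = 42

42


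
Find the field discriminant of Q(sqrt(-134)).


For K = Q(sqrt(d)) with d squarefree: disc(K) = d if d = 1 mod 4, and disc(K) = 4d if d = 2 or 3 mod 4.
Here d = -134, and d mod 4 = 2.
d = 2 mod 4, not 1 (O_K = Z[sqrt(d)]), so disc(K) = 4d = 4 * (-134) = -536

-536


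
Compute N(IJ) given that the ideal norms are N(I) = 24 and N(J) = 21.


N(IJ) = N(I) * N(J)
= 24 * 21
= 504

504


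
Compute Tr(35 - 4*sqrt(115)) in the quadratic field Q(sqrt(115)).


Tr(a + b*sqrt(d)) = (a + b*sqrt(d)) + (a - b*sqrt(d)) = 2a
= 2 * (35)
= 70

70


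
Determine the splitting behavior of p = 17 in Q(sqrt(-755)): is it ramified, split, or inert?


K = Q(sqrt(-755)). Since d mod 4 = 1, disc(K) = -755.
Check p | disc: -755 mod 17 = 10.
p does not divide disc. Compute Legendre symbol (d/p):
10^((17-1)/2) mod 17 = -1
(d/p) = -1, so p is inert: (p) stays prime with e=1, f=2, g=1.
Therefore p is inert.

inert


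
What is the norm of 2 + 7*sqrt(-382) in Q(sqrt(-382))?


N(a + b*sqrt(d)) = a^2 - d*b^2
= (2)^2 - (-382)*(7)^2
= 4 + 18718
= 18722

18722


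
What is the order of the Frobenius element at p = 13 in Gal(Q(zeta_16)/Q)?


The Frobenius at p in Gal(Q(zeta_n)/Q) = (Z/nZ)* is the class of p, so its order is ord_16(13), the smallest k >= 1 with 13^k = 1 mod 16.
n = 16 = 2^4, phi(16) = 8; the order divides phi(n).
Divisors of 8: 1, 2, 4, 8
Repeated squaring mod 16: 13^1 = 13, 13^2 = 9, 13^4 = 1, 13^8 = 1
Test divisors in increasing order:
  k=1: 13^1 = 13 mod 16
  k=2: 13^2 = 9 mod 16
  k=4: 13^4 = 1 mod 16  <- first divisor giving 1
Order = 4

4


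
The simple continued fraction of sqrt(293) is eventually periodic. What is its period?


Run the CF algorithm for sqrt(293).
a_0 = floor(sqrt(293)) = 17; set m_0=0, q_0=1.
Recurrence: m' = q*a - m,  q' = (d - m'^2)/q,  a' = floor((a_0 + m')/q').
  step 1: m=17, q=4, a=8
  step 2: m=15, q=17, a=1
  step 3: m=2, q=17, a=1
  step 4: m=15, q=4, a=8
  step 5: m=17, q=1, a=34
a_5 = 2*a_0 = 34, so the period closes here.
sqrt(293) = [17; 8, 1, 1, 8, 34]
Period length = 5

5


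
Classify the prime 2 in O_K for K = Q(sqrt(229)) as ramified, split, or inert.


K = Q(sqrt(229)). Since d mod 4 = 1, disc(K) = 229.
Check p | disc: 229 mod 2 = 1.
p=2 does not divide disc (d is 1 mod 4). 2 splits iff d = 1 mod 8.
d mod 8 = 5, so (d/2) = -1.
(d/p) = -1, so p is inert: (p) stays prime with e=1, f=2, g=1.
Therefore p is inert.

inert


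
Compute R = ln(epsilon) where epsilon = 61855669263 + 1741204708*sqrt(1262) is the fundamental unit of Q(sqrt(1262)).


epsilon = 61855669263 + 1741204708*sqrt(1262)
= 1.2371e+11
R = ln(1.2371e+11)
= 25.5412

25.5412


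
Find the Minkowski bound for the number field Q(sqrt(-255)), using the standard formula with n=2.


d = -255, d mod 4 = 1, so disc(K) = d = -255; |disc(K)| = 255
Imaginary quadratic field, so n = 2, s = r2 = 1, r1 = 0
M = (n!/n^n) * (4/pi)^s * sqrt(|disc(K)|) = (2!/2^2) * (4/pi)^1 * sqrt(255)
= 0.5 * 1.273240 * 15.968719
= 10.1660

10.1660


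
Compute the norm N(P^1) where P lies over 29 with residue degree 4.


N(P^a) = p^(a*f)
= 29^(1*4)
= 29^4
= 707281

707281


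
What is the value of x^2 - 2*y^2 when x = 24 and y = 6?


x^2 - d*y^2
= 24^2 - 2*6^2
= 576 - 72
= 504

504


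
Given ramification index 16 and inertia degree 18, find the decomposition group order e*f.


|D_P| = e * f
= 16 * 18
= 288

288


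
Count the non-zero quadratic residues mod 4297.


For prime p, the number of non-zero quadratic residues is (p-1)/2.
= (4297-1)/2
= 2148

2148


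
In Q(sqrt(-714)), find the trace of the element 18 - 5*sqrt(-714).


Tr(a + b*sqrt(d)) = (a + b*sqrt(d)) + (a - b*sqrt(d)) = 2a
= 2 * (18)
= 36

36


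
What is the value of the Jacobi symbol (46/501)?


Compute (46/501) via quadratic reciprocity:
  pull out 2: (2/501) = -1  (since 501 mod 8 = 5)
  reciprocity: (23/501) -> +(501/23)
  reduce: (18/23)
  pull out 2: (2/23) = +1  (since 23 mod 8 = 7)
  reciprocity: (9/23) -> +(23/9)
  reduce: (5/9)
  reciprocity: (5/9) -> +(9/5)
  reduce: (4/5)
  pull out 2: (2/5) = -1  (since 5 mod 8 = 5)
  pull out 2: (2/5) = -1  (since 5 mod 8 = 5)
  (1/5) = 1
Product of signs = -1

-1


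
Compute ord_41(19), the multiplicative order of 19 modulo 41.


We want ord_41(19), the smallest k >= 1 with 19^k = 1 mod 41.
n = 41 = 41, phi(41) = 40; the order divides phi(n).
Divisors of 40: 1, 2, 4, 5, 8, 10, 20, 40
Repeated squaring mod 41: 19^1 = 19, 19^2 = 33, 19^4 = 23, 19^8 = 37, 19^16 = 16, 19^32 = 10
Test divisors in increasing order:
  k=1: 19^1 = 19 mod 41
  k=2: 19^2 = 33 mod 41
  k=4: 19^4 = 23 mod 41
  k=5: 19^5 = 23 * 19 = 27 mod 41
  k=8: 19^8 = 37 mod 41
  k=10: 19^10 = 37 * 33 = 32 mod 41
  k=20: 19^20 = 16 * 23 = 40 mod 41
  k=40: 19^40 = 10 * 37 = 1 mod 41  <- first divisor giving 1
Order = 40

40


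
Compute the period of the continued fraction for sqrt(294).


Run the CF algorithm for sqrt(294).
a_0 = floor(sqrt(294)) = 17; set m_0=0, q_0=1.
Recurrence: m' = q*a - m,  q' = (d - m'^2)/q,  a' = floor((a_0 + m')/q').
  step 1: m=17, q=5, a=6
  step 2: m=13, q=25, a=1
  step 3: m=12, q=6, a=4
  step 4: m=12, q=25, a=1
  step 5: m=13, q=5, a=6
  step 6: m=17, q=1, a=34
a_6 = 2*a_0 = 34, so the period closes here.
sqrt(294) = [17; 6, 1, 4, 1, 6, 34]
Period length = 6

6


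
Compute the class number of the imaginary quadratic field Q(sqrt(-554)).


K = Q(sqrt(-554)). d mod 4 = 2, so D = disc(K) = 4d = -2216
h(K) equals the number of primitive reduced positive-definite forms (a, b, c) = a*x^2 + b*x*y + c*y^2 with b^2 - 4ac = D,
where reduced means |b| <= a <= c, with b >= 0 whenever |b| = a or a = c, and primitive means gcd(a, b, c) = 1.
Reduced forces 3a^2 <= |D| = 2216, so 1 <= a <= 27; b must have the parity of D, and c = (b^2 - D)/(4a) must be an integer >= a.
Enumerate a = 1..27, b in [-a, a]:
  a=1: (1, 0, 554)  [1]
  a=2: (2, 0, 277)  [1]
  a=3: (3, -2, 185), (3, 2, 185)  [2]
  a=4: none
  a=5: (5, -2, 111), (5, 2, 111)  [2]
  a=6: (6, -4, 93), (6, 4, 93)  [2]
  a=7..8: none
  a=9: (9, -4, 62), (9, 4, 62)  [2]
  a=10: (10, -8, 57), (10, 8, 57)  [2]
  a=11..14: none
  a=15: (15, -8, 38), (15, -2, 37), (15, 2, 37), (15, 8, 38)  [4]
  a=16..17: none
  a=18: (18, -4, 31), (18, 4, 31)  [2]
  a=19: (19, -8, 30), (19, 8, 30)  [2]
  a=20..24: none
  a=25: (25, -22, 27), (25, 22, 27)  [2]
  a=26..27: none
Total reduced forms: 1 + 1 + 2 + 2 + 2 + 2 + 2 + 4 + 2 + 2 + 2 = 22
h = 22

22


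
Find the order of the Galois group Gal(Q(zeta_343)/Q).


|Gal(Q(zeta_343)/Q)| = phi(343)
= 294

294


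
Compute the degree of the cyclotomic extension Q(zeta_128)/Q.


The degree equals Euler's totient phi(128).
128 = 2^7
phi(128) = 64

64


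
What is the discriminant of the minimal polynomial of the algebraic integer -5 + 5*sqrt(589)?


The element -5 + 5*sqrt(589) has minimal polynomial:
x^2 + 10*x - 14700
Discriminant = (10)^2 - 4*(-14700)
= 100 + 58800
= 58900

58900


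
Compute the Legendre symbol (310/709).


p = 709 is prime, so compute (310/709) with the reciprocity algorithm (Jacobi-symbol steps: pull out 2s via (2/n), flip via reciprocity, reduce):
  pull out 2: (2/709) = -1  (since 709 mod 8 = 5)
  reciprocity: (155/709) -> +(709/155)
  reduce: (89/155)
  reciprocity: (89/155) -> +(155/89)
  reduce: (66/89)
  pull out 2: (2/89) = +1  (since 89 mod 8 = 1)
  reciprocity: (33/89) -> +(89/33)
  reduce: (23/33)
  reciprocity: (23/33) -> +(33/23)
  reduce: (10/23)
  pull out 2: (2/23) = +1  (since 23 mod 8 = 7)
  reciprocity: (5/23) -> +(23/5)
  reduce: (3/5)
  reciprocity: (3/5) -> +(5/3)
  reduce: (2/3)
  pull out 2: (2/3) = -1  (since 3 mod 8 = 3)
  (1/3) = 1
Product of signs = 1
(310/709) = 1

1


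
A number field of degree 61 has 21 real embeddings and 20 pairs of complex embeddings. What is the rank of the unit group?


By Dirichlet's unit theorem:
rank = r1 + r2 - 1
= 21 + 20 - 1
= 40

40


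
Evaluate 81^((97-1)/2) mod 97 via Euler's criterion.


p = 97 is prime and the exponent is (p-1)/2 = 48, so by Euler's criterion 81^48 = (81/97) = +1 or -1 mod 97.
Compute by square-and-multiply:
  48 = 32 + 16 (binary 110000)
  Repeated squaring mod 97: 81^1 = 81, 81^2 = 62, 81^4 = 61, 81^8 = 35, 81^16 = 61, 81^32 = 35
  81^48 = 81^32 * 81^16 = 35 * 61 mod 97
    35 * 61 = 2135 = 1 mod 97
  81^48 = 1 mod 97
Result 1: 81 is a quadratic residue mod 97.
81^48 mod 97 = 1

1


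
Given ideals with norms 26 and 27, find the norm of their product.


N(IJ) = N(I) * N(J)
= 26 * 27
= 702

702


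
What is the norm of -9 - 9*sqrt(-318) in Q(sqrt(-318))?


N(a + b*sqrt(d)) = a^2 - d*b^2
= (-9)^2 - (-318)*(-9)^2
= 81 + 25758
= 25839

25839


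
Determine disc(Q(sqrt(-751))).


For K = Q(sqrt(d)) with d squarefree: disc(K) = d if d = 1 mod 4, and disc(K) = 4d if d = 2 or 3 mod 4.
Here d = -751, and d mod 4 = 1.
d = 1 mod 4 (O_K = Z[(1+sqrt(d))/2]), so disc(K) = d = -751

-751


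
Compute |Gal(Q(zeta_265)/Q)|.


|Gal(Q(zeta_265)/Q)| = phi(265)
= 208

208


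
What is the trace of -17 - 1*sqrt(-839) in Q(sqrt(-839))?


Tr(a + b*sqrt(d)) = (a + b*sqrt(d)) + (a - b*sqrt(d)) = 2a
= 2 * (-17)
= -34

-34


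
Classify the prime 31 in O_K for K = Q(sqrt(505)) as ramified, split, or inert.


K = Q(sqrt(505)). Since d mod 4 = 1, disc(K) = 505.
Check p | disc: 505 mod 31 = 9.
p does not divide disc. Compute Legendre symbol (d/p):
9^((31-1)/2) mod 31 = 1
(d/p) = 1, so p splits: (p) = P*P' with e=1, f=1, g=2.
Therefore p is split.

split


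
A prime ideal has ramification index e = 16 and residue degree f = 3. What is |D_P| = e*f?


|D_P| = e * f
= 16 * 3
= 48

48


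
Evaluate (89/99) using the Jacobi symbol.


Compute (89/99) via quadratic reciprocity:
  reciprocity: (89/99) -> +(99/89)
  reduce: (10/89)
  pull out 2: (2/89) = +1  (since 89 mod 8 = 1)
  reciprocity: (5/89) -> +(89/5)
  reduce: (4/5)
  pull out 2: (2/5) = -1  (since 5 mod 8 = 5)
  pull out 2: (2/5) = -1  (since 5 mod 8 = 5)
  (1/5) = 1
Product of signs = 1

1


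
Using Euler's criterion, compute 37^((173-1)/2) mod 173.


p = 173 is prime and the exponent is (p-1)/2 = 86, so by Euler's criterion 37^86 = (37/173) = +1 or -1 mod 173.
Compute by square-and-multiply:
  86 = 64 + 16 + 4 + 2 (binary 1010110)
  Repeated squaring mod 173: 37^1 = 37, 37^2 = 158, 37^4 = 52, 37^8 = 109, 37^16 = 117, 37^32 = 22, 37^64 = 138
  37^86 = 37^64 * 37^16 * 37^4 * 37^2 = 138 * 117 * 52 * 158 mod 173
    138 * 117 = 16146 = 57 mod 173
    57 * 52 = 2964 = 23 mod 173
    23 * 158 = 3634 = 1 mod 173
  37^86 = 1 mod 173
Result 1: 37 is a quadratic residue mod 173.
37^86 mod 173 = 1

1


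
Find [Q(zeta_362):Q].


The degree equals Euler's totient phi(362).
362 = 2 * 181
phi(362) = 180

180


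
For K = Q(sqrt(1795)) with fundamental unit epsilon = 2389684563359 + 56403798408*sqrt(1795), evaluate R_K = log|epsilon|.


epsilon = 2389684563359 + 56403798408*sqrt(1795)
= 4.7794e+12
R = ln(4.7794e+12)
= 29.1953

29.1953


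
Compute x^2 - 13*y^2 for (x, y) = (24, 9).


x^2 - d*y^2
= 24^2 - 13*9^2
= 576 - 1053
= -477

-477


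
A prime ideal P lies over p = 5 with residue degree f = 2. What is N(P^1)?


N(P^a) = p^(a*f)
= 5^(1*2)
= 5^2
= 25

25


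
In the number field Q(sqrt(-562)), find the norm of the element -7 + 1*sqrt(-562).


N(a + b*sqrt(d)) = a^2 - d*b^2
= (-7)^2 - (-562)*(1)^2
= 49 + 562
= 611

611


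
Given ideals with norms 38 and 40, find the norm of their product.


N(IJ) = N(I) * N(J)
= 38 * 40
= 1520

1520


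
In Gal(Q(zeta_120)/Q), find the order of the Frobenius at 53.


The Frobenius at p in Gal(Q(zeta_n)/Q) = (Z/nZ)* is the class of p, so its order is ord_120(53), the smallest k >= 1 with 53^k = 1 mod 120.
n = 120 = 2^3 * 3 * 5, phi(120) = 32; the order divides phi(n).
Divisors of 32: 1, 2, 4, 8, 16, 32
Repeated squaring mod 120: 53^1 = 53, 53^2 = 49, 53^4 = 1, 53^8 = 1, 53^16 = 1, 53^32 = 1
Test divisors in increasing order:
  k=1: 53^1 = 53 mod 120
  k=2: 53^2 = 49 mod 120
  k=4: 53^4 = 1 mod 120  <- first divisor giving 1
Order = 4

4


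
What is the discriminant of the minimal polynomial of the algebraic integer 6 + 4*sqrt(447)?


The element 6 + 4*sqrt(447) has minimal polynomial:
x^2 - 12*x - 7116
Discriminant = (-12)^2 - 4*(-7116)
= 144 + 28464
= 28608

28608


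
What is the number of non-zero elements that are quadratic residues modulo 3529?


For prime p, the number of non-zero quadratic residues is (p-1)/2.
= (3529-1)/2
= 1764

1764


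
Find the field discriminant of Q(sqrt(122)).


For K = Q(sqrt(d)) with d squarefree: disc(K) = d if d = 1 mod 4, and disc(K) = 4d if d = 2 or 3 mod 4.
Here d = 122, and d mod 4 = 2.
d = 2 mod 4, not 1 (O_K = Z[sqrt(d)]), so disc(K) = 4d = 4 * (122) = 488

488


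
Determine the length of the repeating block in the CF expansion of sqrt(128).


Run the CF algorithm for sqrt(128).
a_0 = floor(sqrt(128)) = 11; set m_0=0, q_0=1.
Recurrence: m' = q*a - m,  q' = (d - m'^2)/q,  a' = floor((a_0 + m')/q').
  step 1: m=11, q=7, a=3
  step 2: m=10, q=4, a=5
  step 3: m=10, q=7, a=3
  step 4: m=11, q=1, a=22
a_4 = 2*a_0 = 22, so the period closes here.
sqrt(128) = [11; 3, 5, 3, 22]
Period length = 4

4


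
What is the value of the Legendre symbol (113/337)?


p = 337 is prime, so compute (113/337) with the reciprocity algorithm (Jacobi-symbol steps: pull out 2s via (2/n), flip via reciprocity, reduce):
  reciprocity: (113/337) -> +(337/113)
  reduce: (111/113)
  reciprocity: (111/113) -> +(113/111)
  reduce: (2/111)
  pull out 2: (2/111) = +1  (since 111 mod 8 = 7)
  (1/111) = 1
Product of signs = 1
(113/337) = 1

1


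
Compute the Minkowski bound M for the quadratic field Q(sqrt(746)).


d = 746, d mod 4 = 2, so disc(K) = 4d = 2984; |disc(K)| = 2984
Real quadratic field, so n = 2, s = r2 = 0, r1 = 2
M = (n!/n^n) * (4/pi)^s * sqrt(|disc(K)|) = (2!/2^2) * (4/pi)^0 * sqrt(2984)
= 0.5 * 1.000000 * 54.626001
= 27.3130

27.3130


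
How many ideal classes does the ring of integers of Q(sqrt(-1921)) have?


K = Q(sqrt(-1921)). d mod 4 = 3, so D = disc(K) = 4d = -7684
h(K) equals the number of primitive reduced positive-definite forms (a, b, c) = a*x^2 + b*x*y + c*y^2 with b^2 - 4ac = D,
where reduced means |b| <= a <= c, with b >= 0 whenever |b| = a or a = c, and primitive means gcd(a, b, c) = 1.
Reduced forces 3a^2 <= |D| = 7684, so 1 <= a <= 50; b must have the parity of D, and c = (b^2 - D)/(4a) must be an integer >= a.
Enumerate a = 1..50, b in [-a, a]:
  a=1: (1, 0, 1921)  [1]
  a=2: (2, 2, 961)  [1]
  a=3..4: none
  a=5: (5, -4, 385), (5, 4, 385)  [2]
  a=6: none
  a=7: (7, -4, 275), (7, 4, 275)  [2]
  a=8..9: none
  a=10: (10, -6, 193), (10, 6, 193)  [2]
  a=11: (11, -4, 175), (11, 4, 175)  [2]
  a=12: none
  a=13: (13, -8, 149), (13, 8, 149)  [2]
  a=14: (14, -10, 139), (14, 10, 139)  [2]
  a=15..16: none
  a=17: (17, 0, 113)  [1]
  a=18: none
  a=19: (19, -12, 103), (19, 12, 103)  [2]
  a=20..21: none
  a=22: (22, -18, 91), (22, 18, 91)  [2]
  a=23..24: none
  a=25: (25, -4, 77), (25, 4, 77)  [2]
  a=26: (26, -18, 77), (26, 18, 77)  [2]
  a=27..28: none
  a=29: (29, -28, 73), (29, 28, 73)  [2]
  a=30: none
  a=31: (31, -2, 62), (31, 2, 62)  [2]
  a=32..33: none
  a=34: (34, 34, 65)  [1]
  a=35: (35, -24, 59), (35, -4, 55), (35, 4, 55), (35, 24, 59)  [4]
  a=36: none
  a=37: (37, -30, 58), (37, 30, 58)  [2]
  a=38: (38, -26, 55), (38, 26, 55)  [2]
  a=39..42: none
  a=43: (43, -20, 47), (43, 20, 47)  [2]
  a=44..48: none
  a=49: (49, -46, 50), (49, 46, 50)  [2]
  a=50: none
Total reduced forms: 1 + 1 + 2 + 2 + 2 + 2 + 2 + 2 + 1 + 2 + 2 + 2 + 2 + 2 + 2 + 1 + 4 + 2 + 2 + 2 + 2 = 40
h = 40

40


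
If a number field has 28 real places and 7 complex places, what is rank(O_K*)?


By Dirichlet's unit theorem:
rank = r1 + r2 - 1
= 28 + 7 - 1
= 34

34


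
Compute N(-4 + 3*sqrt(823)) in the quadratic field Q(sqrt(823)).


N(a + b*sqrt(d)) = a^2 - d*b^2
= (-4)^2 - (823)*(3)^2
= 16 - 7407
= -7391

-7391


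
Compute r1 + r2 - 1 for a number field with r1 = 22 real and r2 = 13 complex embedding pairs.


By Dirichlet's unit theorem:
rank = r1 + r2 - 1
= 22 + 13 - 1
= 34

34


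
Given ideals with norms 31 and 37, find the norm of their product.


N(IJ) = N(I) * N(J)
= 31 * 37
= 1147

1147


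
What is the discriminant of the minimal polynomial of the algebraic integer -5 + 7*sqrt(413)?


The element -5 + 7*sqrt(413) has minimal polynomial:
x^2 + 10*x - 20212
Discriminant = (10)^2 - 4*(-20212)
= 100 + 80848
= 80948

80948


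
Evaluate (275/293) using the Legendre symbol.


p = 293 is prime, so compute (275/293) with the reciprocity algorithm (Jacobi-symbol steps: pull out 2s via (2/n), flip via reciprocity, reduce):
  reciprocity: (275/293) -> +(293/275)
  reduce: (18/275)
  pull out 2: (2/275) = -1  (since 275 mod 8 = 3)
  reciprocity: (9/275) -> +(275/9)
  reduce: (5/9)
  reciprocity: (5/9) -> +(9/5)
  reduce: (4/5)
  pull out 2: (2/5) = -1  (since 5 mod 8 = 5)
  pull out 2: (2/5) = -1  (since 5 mod 8 = 5)
  (1/5) = 1
Product of signs = -1
(275/293) = -1

-1


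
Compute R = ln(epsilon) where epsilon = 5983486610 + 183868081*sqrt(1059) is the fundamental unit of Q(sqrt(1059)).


epsilon = 5983486610 + 183868081*sqrt(1059)
= 1.1967e+10
R = ln(1.1967e+10)
= 23.2054

23.2054


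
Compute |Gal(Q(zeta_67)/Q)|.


|Gal(Q(zeta_67)/Q)| = phi(67)
= 66

66


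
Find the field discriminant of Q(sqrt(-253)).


For K = Q(sqrt(d)) with d squarefree: disc(K) = d if d = 1 mod 4, and disc(K) = 4d if d = 2 or 3 mod 4.
Here d = -253, and d mod 4 = 3.
d = 3 mod 4, not 1 (O_K = Z[sqrt(d)]), so disc(K) = 4d = 4 * (-253) = -1012

-1012


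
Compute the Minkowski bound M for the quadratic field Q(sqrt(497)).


d = 497, d mod 4 = 1, so disc(K) = d = 497; |disc(K)| = 497
Real quadratic field, so n = 2, s = r2 = 0, r1 = 2
M = (n!/n^n) * (4/pi)^s * sqrt(|disc(K)|) = (2!/2^2) * (4/pi)^0 * sqrt(497)
= 0.5 * 1.000000 * 22.293497
= 11.1467

11.1467


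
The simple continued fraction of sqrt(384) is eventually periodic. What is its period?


Run the CF algorithm for sqrt(384).
a_0 = floor(sqrt(384)) = 19; set m_0=0, q_0=1.
Recurrence: m' = q*a - m,  q' = (d - m'^2)/q,  a' = floor((a_0 + m')/q').
  step 1: m=19, q=23, a=1
  step 2: m=4, q=16, a=1
  step 3: m=12, q=15, a=2
  step 4: m=18, q=4, a=9
  step 5: m=18, q=15, a=2
  step 6: m=12, q=16, a=1
  step 7: m=4, q=23, a=1
  step 8: m=19, q=1, a=38
a_8 = 2*a_0 = 38, so the period closes here.
sqrt(384) = [19; 1, 1, 2, 9, 2, 1, 1, 38]
Period length = 8

8


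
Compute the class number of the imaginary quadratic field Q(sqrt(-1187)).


K = Q(sqrt(-1187)). d mod 4 = 1, so D = disc(K) = d = -1187
h(K) equals the number of primitive reduced positive-definite forms (a, b, c) = a*x^2 + b*x*y + c*y^2 with b^2 - 4ac = D,
where reduced means |b| <= a <= c, with b >= 0 whenever |b| = a or a = c, and primitive means gcd(a, b, c) = 1.
Reduced forces 3a^2 <= |D| = 1187, so 1 <= a <= 19; b must have the parity of D, and c = (b^2 - D)/(4a) must be an integer >= a.
Enumerate a = 1..19, b in [-a, a]:
  a=1: (1, 1, 297)  [1]
  a=2: none
  a=3: (3, -1, 99), (3, 1, 99)  [2]
  a=4..8: none
  a=9: (9, -1, 33), (9, 1, 33)  [2]
  a=10: none
  a=11: (11, -1, 27), (11, 1, 27)  [2]
  a=12: none
  a=13: (13, -3, 23), (13, 3, 23)  [2]
  a=14..19: none
Total reduced forms: 1 + 2 + 2 + 2 + 2 = 9
h = 9

9


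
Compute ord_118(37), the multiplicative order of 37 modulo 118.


We want ord_118(37), the smallest k >= 1 with 37^k = 1 mod 118.
n = 118 = 2 * 59, phi(118) = 58; the order divides phi(n).
Divisors of 58: 1, 2, 29, 58
Repeated squaring mod 118: 37^1 = 37, 37^2 = 71, 37^4 = 85, 37^8 = 27, 37^16 = 21, 37^32 = 87
Test divisors in increasing order:
  k=1: 37^1 = 37 mod 118
  k=2: 37^2 = 71 mod 118
  k=29: 37^29 = 21 * 27 * 85 * 37 = 117 mod 118
  k=58: 37^58 = 87 * 21 * 27 * 71 = 1 mod 118  <- first divisor giving 1
Order = 58

58


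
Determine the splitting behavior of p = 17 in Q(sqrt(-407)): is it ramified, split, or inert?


K = Q(sqrt(-407)). Since d mod 4 = 1, disc(K) = -407.
Check p | disc: -407 mod 17 = 1.
p does not divide disc. Compute Legendre symbol (d/p):
1^((17-1)/2) mod 17 = 1
(d/p) = 1, so p splits: (p) = P*P' with e=1, f=1, g=2.
Therefore p is split.

split


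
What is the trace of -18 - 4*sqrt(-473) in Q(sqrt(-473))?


Tr(a + b*sqrt(d)) = (a + b*sqrt(d)) + (a - b*sqrt(d)) = 2a
= 2 * (-18)
= -36

-36


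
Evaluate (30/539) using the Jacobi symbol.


Compute (30/539) via quadratic reciprocity:
  pull out 2: (2/539) = -1  (since 539 mod 8 = 3)
  reciprocity: (15/539) -> -(539/15)
  reduce: (14/15)
  pull out 2: (2/15) = +1  (since 15 mod 8 = 7)
  reciprocity: (7/15) -> -(15/7)
  reduce: (1/7)
  (1/7) = 1
Product of signs = -1

-1


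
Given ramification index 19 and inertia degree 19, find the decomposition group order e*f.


|D_P| = e * f
= 19 * 19
= 361

361


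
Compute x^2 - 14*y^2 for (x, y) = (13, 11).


x^2 - d*y^2
= 13^2 - 14*11^2
= 169 - 1694
= -1525

-1525


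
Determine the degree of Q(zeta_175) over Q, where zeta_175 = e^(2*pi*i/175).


The degree equals Euler's totient phi(175).
175 = 5^2 * 7
phi(175) = 120

120


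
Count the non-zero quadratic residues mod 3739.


For prime p, the number of non-zero quadratic residues is (p-1)/2.
= (3739-1)/2
= 1869

1869


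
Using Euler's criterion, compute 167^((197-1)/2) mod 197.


p = 197 is prime and the exponent is (p-1)/2 = 98, so by Euler's criterion 167^98 = (167/197) = +1 or -1 mod 197.
Compute by square-and-multiply:
  98 = 64 + 32 + 2 (binary 1100010)
  Repeated squaring mod 197: 167^1 = 167, 167^2 = 112, 167^4 = 133, 167^8 = 156, 167^16 = 105, 167^32 = 190, 167^64 = 49
  167^98 = 167^64 * 167^32 * 167^2 = 49 * 190 * 112 mod 197
    49 * 190 = 9310 = 51 mod 197
    51 * 112 = 5712 = 196 mod 197
  167^98 = 196 mod 197
Result 196 = p - 1 = -1 mod 197: 167 is a quadratic non-residue mod 197. As a residue in [0, p-1] the value is 196.
167^98 mod 197 = 196

196


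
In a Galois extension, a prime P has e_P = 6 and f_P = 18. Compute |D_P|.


|D_P| = e * f
= 6 * 18
= 108

108


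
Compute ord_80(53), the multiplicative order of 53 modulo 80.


We want ord_80(53), the smallest k >= 1 with 53^k = 1 mod 80.
n = 80 = 2^4 * 5, phi(80) = 32; the order divides phi(n).
Divisors of 32: 1, 2, 4, 8, 16, 32
Repeated squaring mod 80: 53^1 = 53, 53^2 = 9, 53^4 = 1, 53^8 = 1, 53^16 = 1, 53^32 = 1
Test divisors in increasing order:
  k=1: 53^1 = 53 mod 80
  k=2: 53^2 = 9 mod 80
  k=4: 53^4 = 1 mod 80  <- first divisor giving 1
Order = 4

4


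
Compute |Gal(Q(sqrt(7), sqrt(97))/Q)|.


The 2 square roots of distinct primes are multiplicatively independent over Q,
so [K:Q] = 2^2 and Gal(K/Q) is isomorphic to (Z/2Z)^2.
|Gal| = 2^2 = 4

4


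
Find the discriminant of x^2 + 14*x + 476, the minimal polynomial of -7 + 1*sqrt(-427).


The element -7 + 1*sqrt(-427) has minimal polynomial:
x^2 + 14*x + 476
Discriminant = (14)^2 - 4*(476)
= 196 - 1904
= -1708

-1708


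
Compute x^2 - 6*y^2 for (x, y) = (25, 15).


x^2 - d*y^2
= 25^2 - 6*15^2
= 625 - 1350
= -725

-725


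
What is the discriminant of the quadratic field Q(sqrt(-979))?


For K = Q(sqrt(d)) with d squarefree: disc(K) = d if d = 1 mod 4, and disc(K) = 4d if d = 2 or 3 mod 4.
Here d = -979, and d mod 4 = 1.
d = 1 mod 4 (O_K = Z[(1+sqrt(d))/2]), so disc(K) = d = -979

-979


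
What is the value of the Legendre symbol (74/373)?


p = 373 is prime, so compute (74/373) with the reciprocity algorithm (Jacobi-symbol steps: pull out 2s via (2/n), flip via reciprocity, reduce):
  pull out 2: (2/373) = -1  (since 373 mod 8 = 5)
  reciprocity: (37/373) -> +(373/37)
  reduce: (3/37)
  reciprocity: (3/37) -> +(37/3)
  reduce: (1/3)
  (1/3) = 1
Product of signs = -1
(74/373) = -1

-1


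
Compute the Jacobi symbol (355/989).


Compute (355/989) via quadratic reciprocity:
  reciprocity: (355/989) -> +(989/355)
  reduce: (279/355)
  reciprocity: (279/355) -> -(355/279)
  reduce: (76/279)
  pull out 2: (2/279) = +1  (since 279 mod 8 = 7)
  pull out 2: (2/279) = +1  (since 279 mod 8 = 7)
  reciprocity: (19/279) -> -(279/19)
  reduce: (13/19)
  reciprocity: (13/19) -> +(19/13)
  reduce: (6/13)
  pull out 2: (2/13) = -1  (since 13 mod 8 = 5)
  reciprocity: (3/13) -> +(13/3)
  reduce: (1/3)
  (1/3) = 1
Product of signs = -1

-1
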